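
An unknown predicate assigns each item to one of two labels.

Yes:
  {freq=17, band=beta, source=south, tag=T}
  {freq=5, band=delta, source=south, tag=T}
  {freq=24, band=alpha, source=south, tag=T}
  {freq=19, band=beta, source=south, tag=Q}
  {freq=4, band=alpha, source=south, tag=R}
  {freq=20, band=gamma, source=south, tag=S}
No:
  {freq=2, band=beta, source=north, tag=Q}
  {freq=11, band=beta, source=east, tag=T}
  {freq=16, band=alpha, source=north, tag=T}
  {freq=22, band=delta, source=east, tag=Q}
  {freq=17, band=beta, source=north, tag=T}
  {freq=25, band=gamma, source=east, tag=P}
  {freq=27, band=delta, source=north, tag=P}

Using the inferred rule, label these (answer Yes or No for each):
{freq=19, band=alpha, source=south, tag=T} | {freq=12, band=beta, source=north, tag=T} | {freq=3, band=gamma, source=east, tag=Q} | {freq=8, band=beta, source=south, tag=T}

The rule appears to be: source is south.
{freq=19, band=alpha, source=south, tag=T}: Yes (source is south). {freq=12, band=beta, source=north, tag=T}: No (source is north). {freq=3, band=gamma, source=east, tag=Q}: No (source is east). {freq=8, band=beta, source=south, tag=T}: Yes (source is south).

Yes, No, No, Yes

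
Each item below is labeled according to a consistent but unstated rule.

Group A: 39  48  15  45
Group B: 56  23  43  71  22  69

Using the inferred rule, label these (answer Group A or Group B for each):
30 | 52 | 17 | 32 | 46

Group A, Group B, Group B, Group B, Group B

One predicate separates the groups cleanly: multiple of 3 AND at most 48.
30 → 30 = 3·10, 30 ≤ 48 → Group A.
52 → 52 = 3·17 + 1, 52 > 48 → Group B.
17 → 17 = 3·5 + 2, 17 ≤ 48 → Group B.
32 → 32 = 3·10 + 2, 32 ≤ 48 → Group B.
46 → 46 = 3·15 + 1, 46 ≤ 48 → Group B.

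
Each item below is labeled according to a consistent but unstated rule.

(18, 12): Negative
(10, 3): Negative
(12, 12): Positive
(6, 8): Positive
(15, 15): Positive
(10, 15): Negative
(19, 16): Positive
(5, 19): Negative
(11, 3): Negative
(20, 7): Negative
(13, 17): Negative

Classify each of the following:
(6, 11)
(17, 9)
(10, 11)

Negative, Negative, Positive

The rule appears to be: |first − second| ≤ 3.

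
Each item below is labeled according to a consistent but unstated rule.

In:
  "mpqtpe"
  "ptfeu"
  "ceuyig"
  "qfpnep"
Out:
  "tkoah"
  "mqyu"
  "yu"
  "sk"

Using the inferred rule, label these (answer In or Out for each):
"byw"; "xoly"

Out, Out

All 'In' examples share one property — contains 'e' — and every 'Out' example lacks it.
"byw": no 'e', does not fit → Out. "xoly": no 'e', does not fit → Out.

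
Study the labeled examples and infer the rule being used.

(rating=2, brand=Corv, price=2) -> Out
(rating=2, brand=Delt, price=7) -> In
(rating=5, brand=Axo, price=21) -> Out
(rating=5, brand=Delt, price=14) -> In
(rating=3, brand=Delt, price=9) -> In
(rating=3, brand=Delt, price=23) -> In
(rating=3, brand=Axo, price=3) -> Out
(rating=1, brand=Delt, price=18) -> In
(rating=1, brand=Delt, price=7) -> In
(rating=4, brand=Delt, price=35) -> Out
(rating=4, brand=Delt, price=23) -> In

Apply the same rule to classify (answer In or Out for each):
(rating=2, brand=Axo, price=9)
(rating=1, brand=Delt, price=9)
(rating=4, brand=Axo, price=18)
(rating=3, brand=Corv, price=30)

'In' ⟺ brand is Delt AND price ≤ 23.
(rating=2, brand=Axo, price=9): Out (brand is Axo, price = 9).
(rating=1, brand=Delt, price=9): In (brand is Delt, price = 9).
(rating=4, brand=Axo, price=18): Out (brand is Axo, price = 18).
(rating=3, brand=Corv, price=30): Out (brand is Corv, price = 30).

Out, In, Out, Out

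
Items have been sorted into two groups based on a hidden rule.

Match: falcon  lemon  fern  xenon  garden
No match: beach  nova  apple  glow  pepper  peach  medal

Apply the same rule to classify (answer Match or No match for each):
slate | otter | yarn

All 'Match' examples share one property — ends with 'n' — and every 'No match' example lacks it.
slate — ends with 'e', hence No match. otter — ends with 'r', hence No match. yarn — ends with 'n', hence Match.

No match, No match, Match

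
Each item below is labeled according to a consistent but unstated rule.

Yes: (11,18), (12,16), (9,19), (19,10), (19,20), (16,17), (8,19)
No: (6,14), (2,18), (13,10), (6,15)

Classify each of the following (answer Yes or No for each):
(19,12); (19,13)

Yes, Yes

Rule: sum ≥ 27. This holds for each 'Yes' example and fails for each 'No' one.
(19,12): 19+12 = 31, has this property → Yes. (19,13): 19+13 = 32, has this property → Yes.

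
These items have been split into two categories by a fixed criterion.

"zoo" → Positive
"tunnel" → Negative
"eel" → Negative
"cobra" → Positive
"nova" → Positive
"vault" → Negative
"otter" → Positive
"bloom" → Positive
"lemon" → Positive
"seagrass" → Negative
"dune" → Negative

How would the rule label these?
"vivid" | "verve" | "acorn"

The pattern is that an item is 'Positive' exactly when: contains 'o'.

Negative, Negative, Positive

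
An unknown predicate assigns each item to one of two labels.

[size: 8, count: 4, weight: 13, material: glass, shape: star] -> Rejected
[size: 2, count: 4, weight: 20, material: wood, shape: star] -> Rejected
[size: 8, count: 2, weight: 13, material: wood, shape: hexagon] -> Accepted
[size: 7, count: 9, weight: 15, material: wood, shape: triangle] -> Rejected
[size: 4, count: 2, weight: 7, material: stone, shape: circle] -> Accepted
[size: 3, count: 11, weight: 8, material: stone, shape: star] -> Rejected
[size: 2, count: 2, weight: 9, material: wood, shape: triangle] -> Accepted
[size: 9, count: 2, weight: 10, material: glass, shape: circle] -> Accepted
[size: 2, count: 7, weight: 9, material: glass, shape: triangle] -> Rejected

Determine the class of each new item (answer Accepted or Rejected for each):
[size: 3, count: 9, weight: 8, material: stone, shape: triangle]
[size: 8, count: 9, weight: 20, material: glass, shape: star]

The rule appears to be: count = 2.

Rejected, Rejected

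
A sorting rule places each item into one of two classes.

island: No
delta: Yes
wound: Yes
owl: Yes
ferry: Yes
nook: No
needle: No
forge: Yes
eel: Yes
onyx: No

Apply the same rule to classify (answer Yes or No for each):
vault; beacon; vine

Yes, No, No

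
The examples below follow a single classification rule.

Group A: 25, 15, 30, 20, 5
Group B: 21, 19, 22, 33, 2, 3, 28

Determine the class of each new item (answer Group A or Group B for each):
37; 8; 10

Group B, Group B, Group A

One predicate separates the groups cleanly: multiple of 5.
37: Group B (37 = 5·7 + 2).
8: Group B (8 = 5·1 + 3).
10: Group A (10 = 5·2).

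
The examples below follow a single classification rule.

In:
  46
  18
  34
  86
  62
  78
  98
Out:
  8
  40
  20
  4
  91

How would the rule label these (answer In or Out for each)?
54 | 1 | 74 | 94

Every 'In' example satisfies: ≡ 2 (mod 4). None of the 'Out' examples do.
In: 54, since 54 mod 4 = 2.
Out: 1, since 1 mod 4 = 1.
In: 74, since 74 mod 4 = 2.
In: 94, since 94 mod 4 = 2.

In, Out, In, In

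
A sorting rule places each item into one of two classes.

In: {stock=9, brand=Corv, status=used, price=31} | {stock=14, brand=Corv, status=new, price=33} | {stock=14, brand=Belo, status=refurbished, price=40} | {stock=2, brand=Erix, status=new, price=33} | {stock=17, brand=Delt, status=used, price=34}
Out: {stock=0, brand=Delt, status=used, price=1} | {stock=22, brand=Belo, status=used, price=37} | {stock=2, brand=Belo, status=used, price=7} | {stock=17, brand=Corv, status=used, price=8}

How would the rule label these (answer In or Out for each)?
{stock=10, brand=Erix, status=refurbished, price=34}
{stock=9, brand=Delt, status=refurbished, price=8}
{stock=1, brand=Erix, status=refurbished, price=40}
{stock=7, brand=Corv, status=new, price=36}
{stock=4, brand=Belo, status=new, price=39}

Rule: price ≥ 31 AND stock ≤ 17. This holds for each 'In' example and fails for each 'Out' one.
{stock=10, brand=Erix, status=refurbished, price=34} → price = 34, stock = 10 → In. {stock=9, brand=Delt, status=refurbished, price=8} → price = 8, stock = 9 → Out. {stock=1, brand=Erix, status=refurbished, price=40} → price = 40, stock = 1 → In. {stock=7, brand=Corv, status=new, price=36} → price = 36, stock = 7 → In. {stock=4, brand=Belo, status=new, price=39} → price = 39, stock = 4 → In.

In, Out, In, In, In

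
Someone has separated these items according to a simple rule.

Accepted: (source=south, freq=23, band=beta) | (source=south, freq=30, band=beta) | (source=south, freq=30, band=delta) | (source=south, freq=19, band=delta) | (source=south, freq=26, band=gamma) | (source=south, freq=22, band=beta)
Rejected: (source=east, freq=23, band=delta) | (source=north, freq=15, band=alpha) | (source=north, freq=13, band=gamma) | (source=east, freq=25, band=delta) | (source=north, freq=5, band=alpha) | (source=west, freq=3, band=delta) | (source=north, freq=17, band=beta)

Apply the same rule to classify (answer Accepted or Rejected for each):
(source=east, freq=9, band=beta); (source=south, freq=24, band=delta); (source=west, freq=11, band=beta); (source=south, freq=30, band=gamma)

Rule: source is south. This holds for each 'Accepted' example and fails for each 'Rejected' one.
(source=east, freq=9, band=beta): source is east — does not fit, so Rejected.
(source=south, freq=24, band=delta): source is south — has this property, so Accepted.
(source=west, freq=11, band=beta): source is west — does not fit, so Rejected.
(source=south, freq=30, band=gamma): source is south — has this property, so Accepted.

Rejected, Accepted, Rejected, Accepted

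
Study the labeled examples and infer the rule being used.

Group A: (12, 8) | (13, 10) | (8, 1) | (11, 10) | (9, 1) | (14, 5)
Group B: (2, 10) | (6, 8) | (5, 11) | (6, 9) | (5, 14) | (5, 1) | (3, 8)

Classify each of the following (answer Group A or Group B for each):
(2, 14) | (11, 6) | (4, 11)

Group B, Group A, Group B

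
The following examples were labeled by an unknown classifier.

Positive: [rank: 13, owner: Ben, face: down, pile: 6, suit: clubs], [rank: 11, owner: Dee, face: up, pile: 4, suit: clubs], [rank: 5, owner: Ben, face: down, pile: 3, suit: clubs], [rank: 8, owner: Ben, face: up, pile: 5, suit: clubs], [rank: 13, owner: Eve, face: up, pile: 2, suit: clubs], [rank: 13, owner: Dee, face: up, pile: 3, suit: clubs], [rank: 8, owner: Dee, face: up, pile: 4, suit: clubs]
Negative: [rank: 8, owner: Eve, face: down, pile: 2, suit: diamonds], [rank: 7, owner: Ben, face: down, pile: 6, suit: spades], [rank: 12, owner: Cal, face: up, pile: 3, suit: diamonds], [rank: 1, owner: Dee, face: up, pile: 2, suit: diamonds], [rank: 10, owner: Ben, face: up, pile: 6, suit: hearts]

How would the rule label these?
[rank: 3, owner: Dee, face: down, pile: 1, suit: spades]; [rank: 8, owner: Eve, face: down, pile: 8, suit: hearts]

Looking at the examples, the only property every 'Positive' case has and every 'Negative' case lacks is: suit is clubs.
[rank: 3, owner: Dee, face: down, pile: 1, suit: spades]: suit is spades — doesn't match, so Negative. [rank: 8, owner: Eve, face: down, pile: 8, suit: hearts]: suit is hearts — doesn't match, so Negative.

Negative, Negative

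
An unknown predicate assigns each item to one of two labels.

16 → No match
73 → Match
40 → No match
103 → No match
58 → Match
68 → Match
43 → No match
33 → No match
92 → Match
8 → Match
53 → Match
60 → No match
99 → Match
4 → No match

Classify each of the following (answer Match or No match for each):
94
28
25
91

Match, Match, No match, Match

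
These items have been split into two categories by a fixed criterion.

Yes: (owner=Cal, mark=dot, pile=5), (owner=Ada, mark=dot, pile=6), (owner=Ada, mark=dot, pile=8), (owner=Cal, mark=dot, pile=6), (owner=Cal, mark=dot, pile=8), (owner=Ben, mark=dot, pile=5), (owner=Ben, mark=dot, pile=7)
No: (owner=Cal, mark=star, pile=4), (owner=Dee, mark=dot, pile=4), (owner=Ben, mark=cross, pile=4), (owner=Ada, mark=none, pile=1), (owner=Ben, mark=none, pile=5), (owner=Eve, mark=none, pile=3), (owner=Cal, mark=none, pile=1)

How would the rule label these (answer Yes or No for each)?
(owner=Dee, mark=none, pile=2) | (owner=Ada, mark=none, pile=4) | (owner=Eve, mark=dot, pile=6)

Every 'Yes' example satisfies: mark is dot AND pile ≥ 5. None of the 'No' examples do.

No, No, Yes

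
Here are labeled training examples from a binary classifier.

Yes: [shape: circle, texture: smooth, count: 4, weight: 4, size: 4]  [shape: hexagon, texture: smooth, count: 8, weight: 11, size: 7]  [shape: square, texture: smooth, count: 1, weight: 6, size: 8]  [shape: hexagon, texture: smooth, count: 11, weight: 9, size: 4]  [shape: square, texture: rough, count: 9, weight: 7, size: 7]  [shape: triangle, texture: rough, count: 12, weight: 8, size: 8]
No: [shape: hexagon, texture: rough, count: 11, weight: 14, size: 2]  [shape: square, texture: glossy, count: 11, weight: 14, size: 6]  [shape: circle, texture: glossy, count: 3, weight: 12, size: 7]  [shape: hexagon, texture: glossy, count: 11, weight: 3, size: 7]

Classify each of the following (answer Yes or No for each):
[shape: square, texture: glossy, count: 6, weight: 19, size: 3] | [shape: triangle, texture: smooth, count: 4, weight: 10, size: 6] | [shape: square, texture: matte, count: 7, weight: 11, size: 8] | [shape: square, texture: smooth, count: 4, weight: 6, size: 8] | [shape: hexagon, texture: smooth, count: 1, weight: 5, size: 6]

No, Yes, Yes, Yes, Yes

The distinguishing property — weight ≥ 4 AND weight ≤ 11 — holds for all the 'Yes' cases and none of the 'No' cases.
[shape: square, texture: glossy, count: 6, weight: 19, size: 3]: weight = 19, doesn't qualify → No. [shape: triangle, texture: smooth, count: 4, weight: 10, size: 6]: weight = 10, satisfies this → Yes. [shape: square, texture: matte, count: 7, weight: 11, size: 8]: weight = 11, satisfies this → Yes. [shape: square, texture: smooth, count: 4, weight: 6, size: 8]: weight = 6, satisfies this → Yes. [shape: hexagon, texture: smooth, count: 1, weight: 5, size: 6]: weight = 5, satisfies this → Yes.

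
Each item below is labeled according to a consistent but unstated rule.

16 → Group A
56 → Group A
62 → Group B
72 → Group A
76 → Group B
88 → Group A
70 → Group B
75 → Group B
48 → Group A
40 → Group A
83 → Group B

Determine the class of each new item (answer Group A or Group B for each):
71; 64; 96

Every 'Group A' example satisfies: multiple of 8. None of the 'Group B' examples do.
71: Group B (71 = 8·8 + 7). 64: Group A (64 = 8·8). 96: Group A (96 = 8·12).

Group B, Group A, Group A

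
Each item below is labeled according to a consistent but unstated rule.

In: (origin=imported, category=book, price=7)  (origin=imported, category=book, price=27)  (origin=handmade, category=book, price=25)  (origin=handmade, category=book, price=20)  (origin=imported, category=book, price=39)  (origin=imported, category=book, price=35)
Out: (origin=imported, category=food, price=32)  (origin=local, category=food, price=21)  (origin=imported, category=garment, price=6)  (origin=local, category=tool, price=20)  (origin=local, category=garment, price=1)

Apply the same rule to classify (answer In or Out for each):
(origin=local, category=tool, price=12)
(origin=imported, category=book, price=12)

Out, In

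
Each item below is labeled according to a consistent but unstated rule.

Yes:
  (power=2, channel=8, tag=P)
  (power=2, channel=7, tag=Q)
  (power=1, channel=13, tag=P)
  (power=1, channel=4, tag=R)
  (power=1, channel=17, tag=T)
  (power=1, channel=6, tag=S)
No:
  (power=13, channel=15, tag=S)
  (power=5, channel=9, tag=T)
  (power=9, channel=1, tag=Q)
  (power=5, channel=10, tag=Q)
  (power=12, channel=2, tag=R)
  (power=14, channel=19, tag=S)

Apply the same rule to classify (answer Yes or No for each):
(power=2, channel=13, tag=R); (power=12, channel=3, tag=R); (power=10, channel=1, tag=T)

Yes, No, No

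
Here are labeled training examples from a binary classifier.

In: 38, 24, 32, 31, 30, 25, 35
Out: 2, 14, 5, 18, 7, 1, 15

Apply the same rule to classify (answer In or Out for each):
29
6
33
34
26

In, Out, In, In, In

A rule that fits every label: at least 24 — true of each 'In' example, false of each 'Out' one.
29 — 29 ≥ 24, hence In. 6 — 6 < 24, hence Out. 33 — 33 ≥ 24, hence In. 34 — 34 ≥ 24, hence In. 26 — 26 ≥ 24, hence In.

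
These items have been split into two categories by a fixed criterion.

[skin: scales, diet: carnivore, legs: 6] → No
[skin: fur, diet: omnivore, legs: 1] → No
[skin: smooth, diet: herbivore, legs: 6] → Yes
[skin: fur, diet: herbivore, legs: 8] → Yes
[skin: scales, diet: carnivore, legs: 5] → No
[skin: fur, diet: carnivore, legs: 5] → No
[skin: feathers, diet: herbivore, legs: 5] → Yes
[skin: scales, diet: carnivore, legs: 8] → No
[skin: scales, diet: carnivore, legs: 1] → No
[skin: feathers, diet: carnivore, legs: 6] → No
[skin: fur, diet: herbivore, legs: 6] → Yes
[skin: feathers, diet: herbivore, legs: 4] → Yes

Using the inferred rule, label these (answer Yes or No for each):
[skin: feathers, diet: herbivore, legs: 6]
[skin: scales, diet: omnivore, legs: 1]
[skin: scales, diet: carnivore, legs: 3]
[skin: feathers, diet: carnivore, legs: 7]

The classifier is using: diet is herbivore.
[skin: feathers, diet: herbivore, legs: 6] — diet is herbivore, hence Yes.
[skin: scales, diet: omnivore, legs: 1] — diet is omnivore, hence No.
[skin: scales, diet: carnivore, legs: 3] — diet is carnivore, hence No.
[skin: feathers, diet: carnivore, legs: 7] — diet is carnivore, hence No.

Yes, No, No, No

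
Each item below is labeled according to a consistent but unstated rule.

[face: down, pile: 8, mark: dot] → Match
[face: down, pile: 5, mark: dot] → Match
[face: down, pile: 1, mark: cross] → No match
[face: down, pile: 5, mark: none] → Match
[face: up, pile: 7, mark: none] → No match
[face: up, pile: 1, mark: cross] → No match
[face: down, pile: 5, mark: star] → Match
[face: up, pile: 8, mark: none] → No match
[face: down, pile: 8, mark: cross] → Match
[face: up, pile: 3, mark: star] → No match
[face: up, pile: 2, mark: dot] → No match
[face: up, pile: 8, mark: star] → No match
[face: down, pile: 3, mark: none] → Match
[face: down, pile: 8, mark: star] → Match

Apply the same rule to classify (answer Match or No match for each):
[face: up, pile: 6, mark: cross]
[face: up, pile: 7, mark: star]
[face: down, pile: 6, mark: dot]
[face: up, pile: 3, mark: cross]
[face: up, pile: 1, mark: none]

No match, No match, Match, No match, No match

The pattern is that an item is 'Match' exactly when: face is down AND pile ≥ 2.
No match: [face: up, pile: 6, mark: cross], since face is up, pile = 6. No match: [face: up, pile: 7, mark: star], since face is up, pile = 7. Match: [face: down, pile: 6, mark: dot], since face is down, pile = 6. No match: [face: up, pile: 3, mark: cross], since face is up, pile = 3. No match: [face: up, pile: 1, mark: none], since face is up, pile = 1.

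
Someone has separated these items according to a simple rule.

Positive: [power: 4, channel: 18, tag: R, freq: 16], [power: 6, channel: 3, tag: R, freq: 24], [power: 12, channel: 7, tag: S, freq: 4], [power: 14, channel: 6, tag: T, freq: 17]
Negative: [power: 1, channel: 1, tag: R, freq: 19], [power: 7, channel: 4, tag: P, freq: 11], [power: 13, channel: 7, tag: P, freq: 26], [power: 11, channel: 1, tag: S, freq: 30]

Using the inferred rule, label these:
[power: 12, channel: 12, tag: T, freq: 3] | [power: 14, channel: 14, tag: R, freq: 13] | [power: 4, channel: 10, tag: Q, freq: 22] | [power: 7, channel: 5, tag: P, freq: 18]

Checking candidate rules against both groups, what survives is: power is even.
[power: 12, channel: 12, tag: T, freq: 3] → power = 12 → Positive. [power: 14, channel: 14, tag: R, freq: 13] → power = 14 → Positive. [power: 4, channel: 10, tag: Q, freq: 22] → power = 4 → Positive. [power: 7, channel: 5, tag: P, freq: 18] → power = 7 → Negative.

Positive, Positive, Positive, Negative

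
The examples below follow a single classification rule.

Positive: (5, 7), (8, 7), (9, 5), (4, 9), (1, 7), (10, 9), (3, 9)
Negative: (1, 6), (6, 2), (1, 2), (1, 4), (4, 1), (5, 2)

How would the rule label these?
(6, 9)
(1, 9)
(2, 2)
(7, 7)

The classifier is using: max ≥ 7.
(6, 9) — max 9, hence Positive.
(1, 9) — max 9, hence Positive.
(2, 2) — max 2, hence Negative.
(7, 7) — max 7, hence Positive.

Positive, Positive, Negative, Positive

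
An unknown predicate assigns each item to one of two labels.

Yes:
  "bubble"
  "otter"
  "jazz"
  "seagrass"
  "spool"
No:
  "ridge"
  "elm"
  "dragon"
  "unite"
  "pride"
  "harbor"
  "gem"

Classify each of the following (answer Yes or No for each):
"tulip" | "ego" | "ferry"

No, No, Yes

The simplest hypothesis consistent with all the labels is: has a double letter.
"tulip": no doubled letter — does not fit, so No. "ego": no doubled letter — does not fit, so No. "ferry": 'rr' doubled — has this property, so Yes.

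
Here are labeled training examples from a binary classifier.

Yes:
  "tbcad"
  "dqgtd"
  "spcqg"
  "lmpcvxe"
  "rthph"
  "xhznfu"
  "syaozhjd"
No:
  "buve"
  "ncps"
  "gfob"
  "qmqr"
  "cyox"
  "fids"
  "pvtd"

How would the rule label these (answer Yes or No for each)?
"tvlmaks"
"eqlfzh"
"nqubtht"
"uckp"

Yes, Yes, Yes, No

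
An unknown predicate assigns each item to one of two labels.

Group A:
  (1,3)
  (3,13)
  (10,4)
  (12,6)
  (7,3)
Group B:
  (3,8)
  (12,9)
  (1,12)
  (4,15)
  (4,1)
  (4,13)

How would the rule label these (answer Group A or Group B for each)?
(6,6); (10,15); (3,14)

Group A, Group B, Group B

The distinguishing property — sum is even — holds for all the 'Group A' cases and none of the 'Group B' cases.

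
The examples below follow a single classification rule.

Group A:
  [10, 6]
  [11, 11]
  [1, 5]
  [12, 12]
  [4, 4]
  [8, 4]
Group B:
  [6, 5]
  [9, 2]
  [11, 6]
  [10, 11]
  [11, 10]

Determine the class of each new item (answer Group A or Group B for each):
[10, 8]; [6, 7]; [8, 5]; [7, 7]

A rule that fits every label: sum is even — true of each 'Group A' example, false of each 'Group B' one.
[10, 8]: 10+8 = 18, has this property → Group A. [6, 7]: 6+7 = 13, lacks this property → Group B. [8, 5]: 8+5 = 13, lacks this property → Group B. [7, 7]: 7+7 = 14, has this property → Group A.

Group A, Group B, Group B, Group A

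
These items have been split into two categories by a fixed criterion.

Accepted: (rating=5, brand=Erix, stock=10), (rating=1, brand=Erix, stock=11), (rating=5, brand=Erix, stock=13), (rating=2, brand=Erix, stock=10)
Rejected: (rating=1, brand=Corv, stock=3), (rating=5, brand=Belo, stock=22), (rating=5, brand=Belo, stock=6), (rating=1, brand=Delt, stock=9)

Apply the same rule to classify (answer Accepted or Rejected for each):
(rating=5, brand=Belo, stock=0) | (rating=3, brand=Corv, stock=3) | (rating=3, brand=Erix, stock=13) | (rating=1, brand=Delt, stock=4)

Rejected, Rejected, Accepted, Rejected

The common property of the 'Accepted' items is: brand is Erix. No 'Rejected' item has it.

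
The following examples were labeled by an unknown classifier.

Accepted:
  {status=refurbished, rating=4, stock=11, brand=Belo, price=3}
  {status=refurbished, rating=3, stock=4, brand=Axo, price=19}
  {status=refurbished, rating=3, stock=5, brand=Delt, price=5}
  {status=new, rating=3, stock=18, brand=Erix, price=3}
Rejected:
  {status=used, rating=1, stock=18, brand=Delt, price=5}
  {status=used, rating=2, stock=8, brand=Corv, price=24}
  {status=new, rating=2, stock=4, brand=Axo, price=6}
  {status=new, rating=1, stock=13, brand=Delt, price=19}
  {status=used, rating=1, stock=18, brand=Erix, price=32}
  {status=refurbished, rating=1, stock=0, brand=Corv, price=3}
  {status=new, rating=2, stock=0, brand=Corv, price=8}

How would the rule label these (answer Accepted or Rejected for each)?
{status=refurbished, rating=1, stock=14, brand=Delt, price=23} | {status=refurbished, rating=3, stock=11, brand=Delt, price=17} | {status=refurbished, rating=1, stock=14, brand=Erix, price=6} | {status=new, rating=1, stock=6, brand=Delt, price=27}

Rejected, Accepted, Rejected, Rejected

Rule: rating ≥ 3. This holds for each 'Accepted' example and fails for each 'Rejected' one.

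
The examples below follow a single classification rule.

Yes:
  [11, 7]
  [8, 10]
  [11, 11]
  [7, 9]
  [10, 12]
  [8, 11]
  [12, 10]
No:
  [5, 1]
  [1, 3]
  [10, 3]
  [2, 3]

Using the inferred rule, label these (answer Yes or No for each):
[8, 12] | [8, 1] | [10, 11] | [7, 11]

Every 'Yes' example satisfies: sum ≥ 16. None of the 'No' examples do.
[8, 12] — 8+12 = 20, hence Yes.
[8, 1] — 8+1 = 9, hence No.
[10, 11] — 10+11 = 21, hence Yes.
[7, 11] — 7+11 = 18, hence Yes.

Yes, No, Yes, Yes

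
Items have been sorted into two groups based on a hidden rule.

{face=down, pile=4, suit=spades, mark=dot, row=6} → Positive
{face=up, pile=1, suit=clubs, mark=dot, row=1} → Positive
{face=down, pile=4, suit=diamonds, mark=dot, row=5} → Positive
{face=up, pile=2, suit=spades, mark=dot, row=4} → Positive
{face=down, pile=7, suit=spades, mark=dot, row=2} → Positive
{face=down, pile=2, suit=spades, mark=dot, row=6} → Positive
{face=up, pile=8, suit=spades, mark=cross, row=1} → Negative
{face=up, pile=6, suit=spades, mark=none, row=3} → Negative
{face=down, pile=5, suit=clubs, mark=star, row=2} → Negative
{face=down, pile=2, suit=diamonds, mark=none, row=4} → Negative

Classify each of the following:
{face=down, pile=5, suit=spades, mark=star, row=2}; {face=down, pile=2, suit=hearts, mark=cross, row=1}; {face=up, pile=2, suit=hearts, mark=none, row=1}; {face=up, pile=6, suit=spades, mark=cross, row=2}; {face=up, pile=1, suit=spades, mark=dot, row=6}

The simplest hypothesis consistent with all the labels is: mark is dot.
{face=down, pile=5, suit=spades, mark=star, row=2} → mark is star → Negative.
{face=down, pile=2, suit=hearts, mark=cross, row=1} → mark is cross → Negative.
{face=up, pile=2, suit=hearts, mark=none, row=1} → mark is none → Negative.
{face=up, pile=6, suit=spades, mark=cross, row=2} → mark is cross → Negative.
{face=up, pile=1, suit=spades, mark=dot, row=6} → mark is dot → Positive.

Negative, Negative, Negative, Negative, Positive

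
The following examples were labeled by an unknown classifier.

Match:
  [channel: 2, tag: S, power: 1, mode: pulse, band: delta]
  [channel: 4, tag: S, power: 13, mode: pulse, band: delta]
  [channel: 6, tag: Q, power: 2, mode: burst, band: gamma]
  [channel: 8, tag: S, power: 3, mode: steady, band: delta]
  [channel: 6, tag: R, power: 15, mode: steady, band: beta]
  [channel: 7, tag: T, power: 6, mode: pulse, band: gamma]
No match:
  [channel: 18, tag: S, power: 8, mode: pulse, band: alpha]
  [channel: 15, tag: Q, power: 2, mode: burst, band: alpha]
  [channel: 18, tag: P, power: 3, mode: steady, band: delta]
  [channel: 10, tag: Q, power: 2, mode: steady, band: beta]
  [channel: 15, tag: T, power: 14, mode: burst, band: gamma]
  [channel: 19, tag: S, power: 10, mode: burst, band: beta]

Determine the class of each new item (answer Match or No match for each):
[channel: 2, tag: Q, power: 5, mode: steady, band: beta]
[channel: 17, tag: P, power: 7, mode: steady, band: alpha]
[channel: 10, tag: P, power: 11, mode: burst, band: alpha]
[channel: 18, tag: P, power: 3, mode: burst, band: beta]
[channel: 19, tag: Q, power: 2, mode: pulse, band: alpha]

Rule: channel ≤ 8. This holds for each 'Match' example and fails for each 'No match' one.
[channel: 2, tag: Q, power: 5, mode: steady, band: beta]: channel = 2, has this property → Match.
[channel: 17, tag: P, power: 7, mode: steady, band: alpha]: channel = 17, does not pass → No match.
[channel: 10, tag: P, power: 11, mode: burst, band: alpha]: channel = 10, does not pass → No match.
[channel: 18, tag: P, power: 3, mode: burst, band: beta]: channel = 18, does not pass → No match.
[channel: 19, tag: Q, power: 2, mode: pulse, band: alpha]: channel = 19, does not pass → No match.

Match, No match, No match, No match, No match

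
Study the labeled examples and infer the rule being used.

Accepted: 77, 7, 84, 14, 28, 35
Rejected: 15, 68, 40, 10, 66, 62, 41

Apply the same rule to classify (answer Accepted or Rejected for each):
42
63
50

Checking candidate rules against both groups, what survives is: multiple of 7.
42: Accepted (42 = 7·6). 63: Accepted (63 = 7·9). 50: Rejected (50 = 7·7 + 1).

Accepted, Accepted, Rejected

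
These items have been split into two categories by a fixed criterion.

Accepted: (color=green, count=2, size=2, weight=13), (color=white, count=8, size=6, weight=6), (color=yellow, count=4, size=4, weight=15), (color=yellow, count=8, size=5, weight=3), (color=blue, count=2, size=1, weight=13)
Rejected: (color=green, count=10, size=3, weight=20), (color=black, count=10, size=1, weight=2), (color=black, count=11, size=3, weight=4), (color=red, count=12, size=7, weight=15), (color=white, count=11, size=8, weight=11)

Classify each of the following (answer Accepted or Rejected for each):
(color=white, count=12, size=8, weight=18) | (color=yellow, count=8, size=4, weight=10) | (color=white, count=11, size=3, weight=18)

Rejected, Accepted, Rejected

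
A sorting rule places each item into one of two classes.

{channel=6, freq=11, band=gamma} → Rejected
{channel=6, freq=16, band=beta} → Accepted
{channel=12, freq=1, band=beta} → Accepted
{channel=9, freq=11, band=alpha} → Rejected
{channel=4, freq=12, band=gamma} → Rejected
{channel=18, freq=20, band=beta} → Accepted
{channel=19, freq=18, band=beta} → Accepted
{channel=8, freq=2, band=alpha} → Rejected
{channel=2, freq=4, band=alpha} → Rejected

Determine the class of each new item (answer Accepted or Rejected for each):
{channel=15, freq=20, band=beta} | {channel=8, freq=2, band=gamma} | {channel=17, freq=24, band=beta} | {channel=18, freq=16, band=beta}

Comparing the two groups points to one rule — band is beta.

Accepted, Rejected, Accepted, Accepted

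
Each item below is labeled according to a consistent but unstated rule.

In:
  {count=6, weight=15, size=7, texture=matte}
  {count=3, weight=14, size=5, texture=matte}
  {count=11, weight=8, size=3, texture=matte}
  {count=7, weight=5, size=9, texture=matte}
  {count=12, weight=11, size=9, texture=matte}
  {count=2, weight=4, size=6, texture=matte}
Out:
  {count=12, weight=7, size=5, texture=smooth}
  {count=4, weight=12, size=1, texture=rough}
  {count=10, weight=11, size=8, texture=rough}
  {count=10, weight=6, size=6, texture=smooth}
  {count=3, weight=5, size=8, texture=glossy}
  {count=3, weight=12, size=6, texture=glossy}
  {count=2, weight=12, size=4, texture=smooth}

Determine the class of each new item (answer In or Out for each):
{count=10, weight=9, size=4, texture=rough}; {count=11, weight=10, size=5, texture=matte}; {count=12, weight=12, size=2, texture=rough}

Out, In, Out

The simplest hypothesis consistent with all the labels is: texture is matte.
{count=10, weight=9, size=4, texture=rough} — texture is rough, hence Out. {count=11, weight=10, size=5, texture=matte} — texture is matte, hence In. {count=12, weight=12, size=2, texture=rough} — texture is rough, hence Out.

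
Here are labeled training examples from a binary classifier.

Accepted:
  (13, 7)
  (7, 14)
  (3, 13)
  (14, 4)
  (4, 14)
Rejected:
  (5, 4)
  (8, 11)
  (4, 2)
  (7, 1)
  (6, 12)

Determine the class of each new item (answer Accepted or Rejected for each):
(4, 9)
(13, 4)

Rejected, Accepted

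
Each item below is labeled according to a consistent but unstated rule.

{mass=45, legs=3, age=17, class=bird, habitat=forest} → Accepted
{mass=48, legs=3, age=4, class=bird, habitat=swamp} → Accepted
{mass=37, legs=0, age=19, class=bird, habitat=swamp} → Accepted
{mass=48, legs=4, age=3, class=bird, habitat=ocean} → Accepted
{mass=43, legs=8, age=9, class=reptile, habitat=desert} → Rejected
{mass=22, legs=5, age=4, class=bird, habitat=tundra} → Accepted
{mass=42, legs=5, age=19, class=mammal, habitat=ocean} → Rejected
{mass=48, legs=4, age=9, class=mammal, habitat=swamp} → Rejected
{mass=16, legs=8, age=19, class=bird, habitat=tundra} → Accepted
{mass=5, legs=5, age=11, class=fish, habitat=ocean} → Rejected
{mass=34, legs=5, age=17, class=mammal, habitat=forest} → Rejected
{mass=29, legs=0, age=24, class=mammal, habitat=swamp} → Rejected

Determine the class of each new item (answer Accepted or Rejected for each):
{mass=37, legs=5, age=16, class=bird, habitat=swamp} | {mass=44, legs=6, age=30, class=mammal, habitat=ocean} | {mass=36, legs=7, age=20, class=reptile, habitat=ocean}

Looking at the examples, the only property every 'Accepted' case has and every 'Rejected' case lacks is: class is bird.
{mass=37, legs=5, age=16, class=bird, habitat=swamp}: class is bird — meets the rule, so Accepted. {mass=44, legs=6, age=30, class=mammal, habitat=ocean}: class is mammal — doesn't qualify, so Rejected. {mass=36, legs=7, age=20, class=reptile, habitat=ocean}: class is reptile — doesn't qualify, so Rejected.

Accepted, Rejected, Rejected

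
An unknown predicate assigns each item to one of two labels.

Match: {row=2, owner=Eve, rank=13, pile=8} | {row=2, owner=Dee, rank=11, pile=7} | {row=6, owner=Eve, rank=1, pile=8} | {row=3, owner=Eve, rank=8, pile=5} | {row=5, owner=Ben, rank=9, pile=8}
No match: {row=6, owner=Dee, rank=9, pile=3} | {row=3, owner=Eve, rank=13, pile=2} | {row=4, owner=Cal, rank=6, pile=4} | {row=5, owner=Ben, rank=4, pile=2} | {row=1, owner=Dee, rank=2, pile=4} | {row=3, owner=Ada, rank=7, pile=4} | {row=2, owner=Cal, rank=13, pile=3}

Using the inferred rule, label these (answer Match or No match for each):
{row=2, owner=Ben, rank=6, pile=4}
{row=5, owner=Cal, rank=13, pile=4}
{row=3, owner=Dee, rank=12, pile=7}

No match, No match, Match

Every 'Match' example satisfies: pile ≥ 5. None of the 'No match' examples do.
{row=2, owner=Ben, rank=6, pile=4}: No match (pile = 4).
{row=5, owner=Cal, rank=13, pile=4}: No match (pile = 4).
{row=3, owner=Dee, rank=12, pile=7}: Match (pile = 7).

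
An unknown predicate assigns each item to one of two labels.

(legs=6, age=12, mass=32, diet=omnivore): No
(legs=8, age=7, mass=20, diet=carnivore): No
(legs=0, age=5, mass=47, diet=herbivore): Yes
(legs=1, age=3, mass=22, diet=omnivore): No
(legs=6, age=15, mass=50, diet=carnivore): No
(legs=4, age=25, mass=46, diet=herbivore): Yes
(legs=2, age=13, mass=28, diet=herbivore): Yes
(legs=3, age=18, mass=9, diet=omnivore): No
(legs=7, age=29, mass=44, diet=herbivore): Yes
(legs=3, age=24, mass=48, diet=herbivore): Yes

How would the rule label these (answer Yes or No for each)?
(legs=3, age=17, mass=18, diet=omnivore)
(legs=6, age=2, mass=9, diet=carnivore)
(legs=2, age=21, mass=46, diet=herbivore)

No, No, Yes

The distinguishing property — diet is herbivore — holds for all the 'Yes' cases and none of the 'No' cases.
(legs=3, age=17, mass=18, diet=omnivore) → diet is omnivore → No. (legs=6, age=2, mass=9, diet=carnivore) → diet is carnivore → No. (legs=2, age=21, mass=46, diet=herbivore) → diet is herbivore → Yes.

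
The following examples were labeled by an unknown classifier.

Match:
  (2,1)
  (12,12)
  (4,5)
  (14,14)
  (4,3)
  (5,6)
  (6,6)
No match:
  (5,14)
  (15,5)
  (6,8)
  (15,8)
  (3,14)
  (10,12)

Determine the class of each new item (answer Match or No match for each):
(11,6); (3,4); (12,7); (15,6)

Every 'Match' example satisfies: |first − second| ≤ 1. None of the 'No match' examples do.

No match, Match, No match, No match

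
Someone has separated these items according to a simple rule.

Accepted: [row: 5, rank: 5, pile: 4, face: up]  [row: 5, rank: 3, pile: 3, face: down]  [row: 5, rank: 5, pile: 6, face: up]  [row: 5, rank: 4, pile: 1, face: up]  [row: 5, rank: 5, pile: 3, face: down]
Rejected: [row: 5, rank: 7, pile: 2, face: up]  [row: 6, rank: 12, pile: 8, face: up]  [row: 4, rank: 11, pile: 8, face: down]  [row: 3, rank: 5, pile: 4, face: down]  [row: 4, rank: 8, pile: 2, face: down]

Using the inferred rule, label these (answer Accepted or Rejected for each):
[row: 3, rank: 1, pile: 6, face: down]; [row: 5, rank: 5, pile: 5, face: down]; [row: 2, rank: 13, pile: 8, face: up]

A rule that fits every label: rank ≤ 5 AND row = 5 — true of each 'Accepted' example, false of each 'Rejected' one.
[row: 3, rank: 1, pile: 6, face: down]: Rejected (rank = 1, row = 3).
[row: 5, rank: 5, pile: 5, face: down]: Accepted (rank = 5, row = 5).
[row: 2, rank: 13, pile: 8, face: up]: Rejected (rank = 13, row = 2).

Rejected, Accepted, Rejected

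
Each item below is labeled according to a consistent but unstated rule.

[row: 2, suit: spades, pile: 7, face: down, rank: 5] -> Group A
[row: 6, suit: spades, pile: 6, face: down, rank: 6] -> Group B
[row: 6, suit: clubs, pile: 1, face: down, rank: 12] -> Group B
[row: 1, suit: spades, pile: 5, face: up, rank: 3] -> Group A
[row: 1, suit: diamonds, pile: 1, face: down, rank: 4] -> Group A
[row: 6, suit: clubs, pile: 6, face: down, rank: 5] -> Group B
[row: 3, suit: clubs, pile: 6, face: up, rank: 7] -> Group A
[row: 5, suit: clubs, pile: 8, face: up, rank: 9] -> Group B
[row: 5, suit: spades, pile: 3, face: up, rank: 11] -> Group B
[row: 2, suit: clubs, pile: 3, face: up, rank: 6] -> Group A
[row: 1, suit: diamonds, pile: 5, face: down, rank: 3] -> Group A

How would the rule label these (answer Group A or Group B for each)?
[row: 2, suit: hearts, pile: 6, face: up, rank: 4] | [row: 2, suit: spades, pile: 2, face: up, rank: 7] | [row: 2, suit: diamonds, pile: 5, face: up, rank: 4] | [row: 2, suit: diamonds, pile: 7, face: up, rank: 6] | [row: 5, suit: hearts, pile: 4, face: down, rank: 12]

Group A, Group A, Group A, Group A, Group B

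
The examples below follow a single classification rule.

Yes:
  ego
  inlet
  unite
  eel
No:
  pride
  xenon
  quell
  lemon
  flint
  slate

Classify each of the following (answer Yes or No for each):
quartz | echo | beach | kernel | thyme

No, Yes, No, No, No

All 'Yes' examples share one property — starts with a vowel — and every 'No' example lacks it.
quartz → starts with 'q' → No.
echo → starts with 'e' → Yes.
beach → starts with 'b' → No.
kernel → starts with 'k' → No.
thyme → starts with 't' → No.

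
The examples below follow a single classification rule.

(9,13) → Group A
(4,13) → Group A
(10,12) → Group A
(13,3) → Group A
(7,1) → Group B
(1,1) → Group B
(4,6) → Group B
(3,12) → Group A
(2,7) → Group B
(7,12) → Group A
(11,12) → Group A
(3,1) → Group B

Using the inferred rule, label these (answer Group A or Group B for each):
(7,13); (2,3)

The classifier is using: sum ≥ 15.
(7,13): Group A (7+13 = 20).
(2,3): Group B (2+3 = 5).

Group A, Group B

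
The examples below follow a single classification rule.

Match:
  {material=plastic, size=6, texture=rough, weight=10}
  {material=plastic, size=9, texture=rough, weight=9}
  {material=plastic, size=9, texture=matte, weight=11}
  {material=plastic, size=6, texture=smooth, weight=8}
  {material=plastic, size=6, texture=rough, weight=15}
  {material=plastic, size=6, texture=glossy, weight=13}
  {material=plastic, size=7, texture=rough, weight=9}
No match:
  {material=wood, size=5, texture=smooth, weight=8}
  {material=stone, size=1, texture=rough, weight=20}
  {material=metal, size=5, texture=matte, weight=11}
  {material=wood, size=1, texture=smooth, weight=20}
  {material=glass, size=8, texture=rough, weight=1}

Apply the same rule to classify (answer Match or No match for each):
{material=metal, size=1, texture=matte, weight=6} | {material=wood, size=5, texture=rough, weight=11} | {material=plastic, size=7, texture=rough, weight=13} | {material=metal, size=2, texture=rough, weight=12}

No match, No match, Match, No match

The simplest hypothesis consistent with all the labels is: material is plastic.
{material=metal, size=1, texture=matte, weight=6} — material is metal, hence No match.
{material=wood, size=5, texture=rough, weight=11} — material is wood, hence No match.
{material=plastic, size=7, texture=rough, weight=13} — material is plastic, hence Match.
{material=metal, size=2, texture=rough, weight=12} — material is metal, hence No match.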